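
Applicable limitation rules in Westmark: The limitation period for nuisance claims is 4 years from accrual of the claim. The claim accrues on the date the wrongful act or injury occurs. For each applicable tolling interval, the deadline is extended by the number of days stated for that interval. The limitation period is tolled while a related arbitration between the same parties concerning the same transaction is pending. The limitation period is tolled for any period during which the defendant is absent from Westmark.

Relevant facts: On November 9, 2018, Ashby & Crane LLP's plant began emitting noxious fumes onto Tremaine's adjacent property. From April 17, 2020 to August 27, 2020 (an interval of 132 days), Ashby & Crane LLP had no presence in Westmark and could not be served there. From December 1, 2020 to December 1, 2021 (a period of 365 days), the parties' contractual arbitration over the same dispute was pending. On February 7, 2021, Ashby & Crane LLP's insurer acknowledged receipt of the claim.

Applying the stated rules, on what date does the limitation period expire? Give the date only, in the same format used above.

The claim accrued on November 9, 2018, when the wrongful act occurred.
Adding the 4 years base period to November 9, 2018 gives a deadline of November 9, 2022, before any tolling.
The period was tolled for 132 days by the defendant's absence from the jurisdiction (April 17, 2020 to August 27, 2020), pushing the deadline to March 21, 2023.
Because the pending related arbitration ran from December 1, 2020 to December 1, 2021, the deadline is extended by 365 days to March 20, 2024.
The other events in the timeline have no effect on the limitation period under the stated rules.

March 20, 2024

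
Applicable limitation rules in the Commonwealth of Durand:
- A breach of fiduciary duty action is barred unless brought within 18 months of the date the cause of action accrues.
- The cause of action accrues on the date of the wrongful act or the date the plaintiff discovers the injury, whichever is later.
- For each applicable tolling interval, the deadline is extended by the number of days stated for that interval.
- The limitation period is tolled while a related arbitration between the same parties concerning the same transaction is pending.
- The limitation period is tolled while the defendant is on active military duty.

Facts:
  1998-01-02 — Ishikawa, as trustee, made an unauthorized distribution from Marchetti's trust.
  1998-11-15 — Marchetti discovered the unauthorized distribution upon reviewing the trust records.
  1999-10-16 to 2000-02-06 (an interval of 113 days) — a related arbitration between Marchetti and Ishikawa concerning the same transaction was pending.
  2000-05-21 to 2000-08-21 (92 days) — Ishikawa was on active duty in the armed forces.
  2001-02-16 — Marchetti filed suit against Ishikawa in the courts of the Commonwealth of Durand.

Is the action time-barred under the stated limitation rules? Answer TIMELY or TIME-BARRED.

TIME-BARRED

The claim accrued on 1998-11-15 — the later of the 1998-01-02 act and the 1998-11-15 discovery.
The untolled deadline — 18 months after 1998-11-15 — is 2000-05-15.
The period was tolled for 113 days by the pending related arbitration (1999-10-16 to 2000-02-06), pushing the deadline to 2000-09-05.
The period was tolled for 92 days by the defendant's active military service (2000-05-21 to 2000-08-21), pushing the deadline to 2000-12-06.
The 2001-02-16 filing falls after the 2000-12-06 deadline; the claim is time-barred.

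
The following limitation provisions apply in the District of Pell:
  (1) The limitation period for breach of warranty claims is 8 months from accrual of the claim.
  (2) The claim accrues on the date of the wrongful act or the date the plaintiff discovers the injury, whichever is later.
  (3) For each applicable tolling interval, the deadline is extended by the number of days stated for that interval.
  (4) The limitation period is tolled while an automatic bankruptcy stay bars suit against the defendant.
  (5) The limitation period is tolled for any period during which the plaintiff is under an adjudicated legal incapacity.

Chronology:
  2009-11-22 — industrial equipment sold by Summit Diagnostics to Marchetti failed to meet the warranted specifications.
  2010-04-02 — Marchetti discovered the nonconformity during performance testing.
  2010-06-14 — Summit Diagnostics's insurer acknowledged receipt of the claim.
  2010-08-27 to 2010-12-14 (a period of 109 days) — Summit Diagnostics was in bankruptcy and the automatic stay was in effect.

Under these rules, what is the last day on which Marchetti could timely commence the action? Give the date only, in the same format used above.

2011-03-21

The claim accrued on 2010-04-02 — the later of the 2009-11-22 act and the 2010-04-02 discovery.
Adding the 8 months base period to 2010-04-02 gives a deadline of 2010-12-02, before any tolling.
The automatic bankruptcy stay from 2010-08-27 to 2010-12-14 tolled the period for 109 days, extending the deadline to 2011-03-21.
Nothing else in the chronology tolls or restarts the period.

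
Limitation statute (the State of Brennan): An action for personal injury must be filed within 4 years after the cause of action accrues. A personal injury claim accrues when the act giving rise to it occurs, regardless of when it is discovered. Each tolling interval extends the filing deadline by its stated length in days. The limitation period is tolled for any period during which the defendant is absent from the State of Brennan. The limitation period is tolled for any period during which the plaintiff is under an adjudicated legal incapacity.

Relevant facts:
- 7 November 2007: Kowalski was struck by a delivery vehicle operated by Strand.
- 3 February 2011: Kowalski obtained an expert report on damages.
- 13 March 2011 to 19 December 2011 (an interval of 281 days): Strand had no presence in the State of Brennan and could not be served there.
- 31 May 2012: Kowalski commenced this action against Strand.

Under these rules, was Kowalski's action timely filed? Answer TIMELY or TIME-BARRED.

The limitation period began to run on 7 November 2007.
4 years from 7 November 2007 is 7 November 2011.
Because the defendant's absence from the jurisdiction ran from 13 March 2011 to 19 December 2011, the deadline is extended by 281 days to 14 August 2012.
The other events in the timeline have no effect on the limitation period under the stated rules.
Filing on 31 May 2012 beat the 14 August 2012 deadline — the action is timely.

TIMELY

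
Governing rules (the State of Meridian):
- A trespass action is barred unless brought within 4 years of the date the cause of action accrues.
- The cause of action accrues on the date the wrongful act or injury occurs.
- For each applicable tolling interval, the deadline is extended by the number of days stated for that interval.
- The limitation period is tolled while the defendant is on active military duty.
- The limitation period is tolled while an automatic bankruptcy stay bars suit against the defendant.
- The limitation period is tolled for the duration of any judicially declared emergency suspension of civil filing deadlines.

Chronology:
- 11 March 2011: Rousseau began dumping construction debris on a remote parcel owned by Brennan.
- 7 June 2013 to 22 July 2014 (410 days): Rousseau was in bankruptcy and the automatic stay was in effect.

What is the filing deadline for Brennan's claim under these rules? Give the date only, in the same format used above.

The claim accrued on 11 March 2011, when the wrongful act occurred.
The untolled deadline — 4 years after 11 March 2011 — is 11 March 2015.
The automatic bankruptcy stay from 7 June 2013 to 22 July 2014 tolled the period for 410 days, extending the deadline to 24 April 2016.

24 April 2016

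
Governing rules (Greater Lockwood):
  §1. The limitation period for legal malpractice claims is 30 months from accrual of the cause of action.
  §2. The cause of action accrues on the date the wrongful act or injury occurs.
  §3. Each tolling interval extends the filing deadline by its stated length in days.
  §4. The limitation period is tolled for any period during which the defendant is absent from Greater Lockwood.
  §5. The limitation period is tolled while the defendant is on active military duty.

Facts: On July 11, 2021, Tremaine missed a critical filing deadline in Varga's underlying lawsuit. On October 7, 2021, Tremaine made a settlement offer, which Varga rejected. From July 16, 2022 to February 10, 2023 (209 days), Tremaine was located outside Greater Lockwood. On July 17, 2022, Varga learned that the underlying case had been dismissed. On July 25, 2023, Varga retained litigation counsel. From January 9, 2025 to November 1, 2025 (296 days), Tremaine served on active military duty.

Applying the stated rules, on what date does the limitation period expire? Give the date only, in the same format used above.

August 7, 2024

Because the rule ties accrual to occurrence, the claim accrued on July 11, 2021, not on the July 17, 2022 discovery date.
The untolled deadline — 30 months after July 11, 2021 — is January 11, 2024.
The defendant's absence from the jurisdiction from July 16, 2022 to February 10, 2023 tolled the period for 209 days, extending the deadline to August 7, 2024.
By the time the defendant's active military service began on January 9, 2025, the limitation period had already expired on August 7, 2024; that interval cannot revive it.
The other events in the timeline have no effect on the limitation period under the stated rules.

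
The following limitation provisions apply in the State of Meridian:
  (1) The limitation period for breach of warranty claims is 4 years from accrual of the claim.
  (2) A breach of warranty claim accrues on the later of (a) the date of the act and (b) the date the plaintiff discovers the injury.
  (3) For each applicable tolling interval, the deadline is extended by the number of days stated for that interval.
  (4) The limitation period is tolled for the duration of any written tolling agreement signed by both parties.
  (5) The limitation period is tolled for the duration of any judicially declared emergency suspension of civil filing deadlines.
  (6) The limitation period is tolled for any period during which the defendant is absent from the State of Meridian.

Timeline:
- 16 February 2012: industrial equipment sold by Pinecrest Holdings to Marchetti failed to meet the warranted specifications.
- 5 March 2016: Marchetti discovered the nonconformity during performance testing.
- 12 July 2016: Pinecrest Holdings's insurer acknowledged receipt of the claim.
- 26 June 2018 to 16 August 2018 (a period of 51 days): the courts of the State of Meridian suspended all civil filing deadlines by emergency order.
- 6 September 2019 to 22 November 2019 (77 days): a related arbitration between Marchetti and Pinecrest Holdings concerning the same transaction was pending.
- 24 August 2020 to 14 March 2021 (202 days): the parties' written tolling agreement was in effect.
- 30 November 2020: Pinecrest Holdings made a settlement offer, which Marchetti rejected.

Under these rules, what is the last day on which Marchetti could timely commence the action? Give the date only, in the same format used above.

25 April 2020

The claim accrued on 5 March 2016 — the later of the 16 February 2012 act and the 5 March 2016 discovery.
Adding the 4 years base period to 5 March 2016 gives a deadline of 5 March 2020, before any tolling.
Because the emergency suspension of filing deadlines ran from 26 June 2018 to 16 August 2018, the deadline is extended by 51 days to 25 April 2020.
The written tolling agreement from 24 August 2020 to 14 March 2021 began after the period had already run on 25 April 2020, so it has no tolling effect.
Although a pending arbitration ran from 6 September 2019 to 22 November 2019, the stated rules do not make that a tolling event, so it is disregarded.
Nothing else in the chronology tolls or restarts the period.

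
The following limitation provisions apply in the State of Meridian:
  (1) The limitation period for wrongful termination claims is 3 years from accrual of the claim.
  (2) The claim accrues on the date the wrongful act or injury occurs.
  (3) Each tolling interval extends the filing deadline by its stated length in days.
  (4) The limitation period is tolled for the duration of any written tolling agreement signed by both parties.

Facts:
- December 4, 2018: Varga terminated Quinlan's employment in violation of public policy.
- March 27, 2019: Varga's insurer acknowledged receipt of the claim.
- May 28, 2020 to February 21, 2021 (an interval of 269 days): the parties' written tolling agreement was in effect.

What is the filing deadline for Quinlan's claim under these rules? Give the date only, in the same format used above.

The limitation period began to run on December 4, 2018.
3 years from December 4, 2018 is December 4, 2021.
Because the written tolling agreement ran from May 28, 2020 to February 21, 2021, the deadline is extended by 269 days to August 30, 2022.
The other events in the timeline have no effect on the limitation period under the stated rules.

August 30, 2022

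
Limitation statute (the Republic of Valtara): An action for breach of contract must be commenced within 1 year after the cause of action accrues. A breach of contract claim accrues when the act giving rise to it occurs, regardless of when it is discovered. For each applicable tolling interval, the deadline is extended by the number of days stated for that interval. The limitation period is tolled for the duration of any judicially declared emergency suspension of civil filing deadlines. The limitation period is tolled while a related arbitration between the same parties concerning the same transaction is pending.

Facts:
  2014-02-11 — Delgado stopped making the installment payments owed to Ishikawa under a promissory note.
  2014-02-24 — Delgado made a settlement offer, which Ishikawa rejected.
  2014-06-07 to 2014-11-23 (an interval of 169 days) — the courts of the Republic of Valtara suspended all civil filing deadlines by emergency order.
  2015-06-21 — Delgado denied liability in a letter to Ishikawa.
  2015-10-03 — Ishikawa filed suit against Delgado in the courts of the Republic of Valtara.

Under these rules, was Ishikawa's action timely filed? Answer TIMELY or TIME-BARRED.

The limitation period began to run on 2014-02-11.
Adding the 1 year base period to 2014-02-11 gives a deadline of 2015-02-11, before any tolling.
The emergency suspension of filing deadlines from 2014-06-07 to 2014-11-23 tolled the period for 169 days, extending the deadline to 2015-07-30.
Nothing else in the chronology tolls or restarts the period.
The 2015-10-03 filing falls after the 2015-07-30 deadline; the claim is time-barred.

TIME-BARRED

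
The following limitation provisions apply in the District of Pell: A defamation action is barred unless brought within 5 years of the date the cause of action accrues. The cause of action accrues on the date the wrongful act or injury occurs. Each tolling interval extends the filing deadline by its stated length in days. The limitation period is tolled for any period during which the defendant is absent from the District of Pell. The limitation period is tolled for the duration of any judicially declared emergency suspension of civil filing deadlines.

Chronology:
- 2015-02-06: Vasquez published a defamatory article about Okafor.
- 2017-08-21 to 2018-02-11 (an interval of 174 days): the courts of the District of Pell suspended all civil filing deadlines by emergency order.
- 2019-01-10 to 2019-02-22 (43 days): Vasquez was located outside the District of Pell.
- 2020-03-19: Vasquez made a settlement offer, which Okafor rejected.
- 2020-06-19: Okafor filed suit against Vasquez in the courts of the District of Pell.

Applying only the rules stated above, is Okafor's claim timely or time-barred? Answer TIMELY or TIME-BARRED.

TIMELY

The claim accrued on 2015-02-06, when the wrongful act occurred.
Adding the 5 years base period to 2015-02-06 gives a deadline of 2020-02-06, before any tolling.
Because the emergency suspension of filing deadlines ran from 2017-08-21 to 2018-02-11, the deadline is extended by 174 days to 2020-07-29.
The period was tolled for 43 days by the defendant's absence from the jurisdiction (2019-01-10 to 2019-02-22), pushing the deadline to 2020-09-10.
The other events in the timeline have no effect on the limitation period under the stated rules.
Okafor filed on 2020-06-19, before the 2020-09-10 deadline, so the action is timely.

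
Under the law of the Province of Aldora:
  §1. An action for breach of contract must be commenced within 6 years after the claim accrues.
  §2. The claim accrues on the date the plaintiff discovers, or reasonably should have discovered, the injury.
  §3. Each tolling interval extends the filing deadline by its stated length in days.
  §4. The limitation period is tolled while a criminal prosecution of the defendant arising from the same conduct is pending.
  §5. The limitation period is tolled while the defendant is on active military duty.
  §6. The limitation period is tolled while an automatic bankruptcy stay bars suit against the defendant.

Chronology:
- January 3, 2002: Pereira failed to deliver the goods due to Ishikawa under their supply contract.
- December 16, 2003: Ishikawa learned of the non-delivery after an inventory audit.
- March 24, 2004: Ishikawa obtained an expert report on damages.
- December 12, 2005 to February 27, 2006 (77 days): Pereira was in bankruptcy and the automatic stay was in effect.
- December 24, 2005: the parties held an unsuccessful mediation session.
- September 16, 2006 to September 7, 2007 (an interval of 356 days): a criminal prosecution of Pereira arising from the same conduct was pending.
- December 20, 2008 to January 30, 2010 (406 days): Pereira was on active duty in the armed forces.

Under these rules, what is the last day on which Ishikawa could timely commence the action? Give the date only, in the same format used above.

Under the discovery rule, the claim accrued on December 16, 2003, when Ishikawa discovered the injury — not on the January 3, 2002 date of the underlying act.
Adding the 6 years base period to December 16, 2003 gives a deadline of December 16, 2009, before any tolling.
The period was tolled for 77 days by the automatic bankruptcy stay (December 12, 2005 to February 27, 2006), pushing the deadline to March 3, 2010.
Because the pending criminal prosecution ran from September 16, 2006 to September 7, 2007, the deadline is extended by 356 days to February 22, 2011.
The defendant's active military service from December 20, 2008 to January 30, 2010 tolled the period for 406 days, extending the deadline to April 3, 2012.
The other events in the timeline have no effect on the limitation period under the stated rules.

April 3, 2012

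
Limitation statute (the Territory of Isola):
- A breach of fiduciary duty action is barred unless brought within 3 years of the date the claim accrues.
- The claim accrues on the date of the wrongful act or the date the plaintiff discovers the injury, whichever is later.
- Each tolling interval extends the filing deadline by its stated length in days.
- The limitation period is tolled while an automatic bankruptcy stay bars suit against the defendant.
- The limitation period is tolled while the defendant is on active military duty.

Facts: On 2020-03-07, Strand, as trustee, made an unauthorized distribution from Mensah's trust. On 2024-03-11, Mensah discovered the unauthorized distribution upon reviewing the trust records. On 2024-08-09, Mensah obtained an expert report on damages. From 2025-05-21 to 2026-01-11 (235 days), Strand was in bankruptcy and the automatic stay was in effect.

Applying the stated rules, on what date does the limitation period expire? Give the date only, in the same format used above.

2027-11-01

Taking the later of the act (2020-03-07) and discovery (2024-03-11), the claim accrued on 2024-03-11.
3 years from 2024-03-11 is 2027-03-11.
Because the automatic bankruptcy stay ran from 2025-05-21 to 2026-01-11, the deadline is extended by 235 days to 2027-11-01.
None of the other events listed affects the running of the period under the stated rules.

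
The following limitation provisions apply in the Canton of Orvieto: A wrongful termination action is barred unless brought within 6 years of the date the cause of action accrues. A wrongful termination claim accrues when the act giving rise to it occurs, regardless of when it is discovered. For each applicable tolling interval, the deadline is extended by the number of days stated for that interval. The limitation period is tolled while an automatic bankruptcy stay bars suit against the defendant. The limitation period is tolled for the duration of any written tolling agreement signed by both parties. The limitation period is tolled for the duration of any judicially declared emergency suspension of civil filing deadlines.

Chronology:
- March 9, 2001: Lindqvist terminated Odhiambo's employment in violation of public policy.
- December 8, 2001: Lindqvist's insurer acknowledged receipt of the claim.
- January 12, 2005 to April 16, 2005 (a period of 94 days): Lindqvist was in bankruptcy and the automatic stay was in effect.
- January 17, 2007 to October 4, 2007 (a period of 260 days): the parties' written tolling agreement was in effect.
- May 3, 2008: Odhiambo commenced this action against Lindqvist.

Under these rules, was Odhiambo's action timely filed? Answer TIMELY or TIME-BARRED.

TIME-BARRED

The claim accrued on March 9, 2001, when the wrongful act occurred.
The untolled deadline — 6 years after March 9, 2001 — is March 9, 2007.
Because the automatic bankruptcy stay ran from January 12, 2005 to April 16, 2005, the deadline is extended by 94 days to June 11, 2007.
The written tolling agreement from January 17, 2007 to October 4, 2007 tolled the period for 260 days, extending the deadline to February 26, 2008.
The other events in the timeline have no effect on the limitation period under the stated rules.
The May 3, 2008 filing falls after the February 26, 2008 deadline; the claim is time-barred.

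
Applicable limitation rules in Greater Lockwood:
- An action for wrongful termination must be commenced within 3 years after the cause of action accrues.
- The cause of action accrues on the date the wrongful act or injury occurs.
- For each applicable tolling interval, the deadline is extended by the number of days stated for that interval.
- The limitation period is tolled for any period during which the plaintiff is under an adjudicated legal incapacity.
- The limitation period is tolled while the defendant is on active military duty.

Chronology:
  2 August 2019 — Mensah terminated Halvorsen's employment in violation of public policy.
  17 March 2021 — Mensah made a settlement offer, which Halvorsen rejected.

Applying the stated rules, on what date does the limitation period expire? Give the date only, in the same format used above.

2 August 2022

The limitation period began to run on 2 August 2019.
The untolled deadline — 3 years after 2 August 2019 — is 2 August 2022.
Nothing else in the chronology tolls or restarts the period.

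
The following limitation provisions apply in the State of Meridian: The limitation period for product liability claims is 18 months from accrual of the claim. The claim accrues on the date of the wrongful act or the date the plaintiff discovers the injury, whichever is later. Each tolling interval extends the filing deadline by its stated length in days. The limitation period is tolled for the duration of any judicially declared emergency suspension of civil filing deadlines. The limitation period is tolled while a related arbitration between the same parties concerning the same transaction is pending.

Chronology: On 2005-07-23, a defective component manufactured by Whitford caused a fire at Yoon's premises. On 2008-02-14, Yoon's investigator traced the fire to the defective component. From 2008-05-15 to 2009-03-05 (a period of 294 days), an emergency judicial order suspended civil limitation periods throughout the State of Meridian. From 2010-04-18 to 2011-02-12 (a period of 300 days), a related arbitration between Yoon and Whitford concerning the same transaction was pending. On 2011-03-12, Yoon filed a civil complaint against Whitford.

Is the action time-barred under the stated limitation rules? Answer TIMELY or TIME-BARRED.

The claim accrued on 2008-02-14 — the later of the 2005-07-23 act and the 2008-02-14 discovery.
18 months from 2008-02-14 is 2009-08-14.
The period was tolled for 294 days by the emergency suspension of filing deadlines (2008-05-15 to 2009-03-05), pushing the deadline to 2010-06-04.
The pending related arbitration from 2010-04-18 to 2011-02-12 tolled the period for 300 days, extending the deadline to 2011-03-31.
The 2011-03-12 filing precedes the 2011-03-31 deadline; the claim is timely.

TIMELY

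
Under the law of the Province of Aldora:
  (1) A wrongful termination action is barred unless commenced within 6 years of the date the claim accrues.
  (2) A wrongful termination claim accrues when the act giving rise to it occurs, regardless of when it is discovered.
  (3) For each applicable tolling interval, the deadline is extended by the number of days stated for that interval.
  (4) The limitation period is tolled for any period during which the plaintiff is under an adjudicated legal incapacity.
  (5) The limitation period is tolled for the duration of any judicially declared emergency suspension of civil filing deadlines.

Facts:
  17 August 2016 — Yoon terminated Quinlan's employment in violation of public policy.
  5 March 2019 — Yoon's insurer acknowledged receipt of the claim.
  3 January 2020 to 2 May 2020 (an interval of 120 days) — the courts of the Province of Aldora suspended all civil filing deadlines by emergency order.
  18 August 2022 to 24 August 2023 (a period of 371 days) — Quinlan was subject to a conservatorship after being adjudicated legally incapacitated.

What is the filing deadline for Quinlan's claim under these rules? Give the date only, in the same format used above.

The claim accrued on 17 August 2016, when the wrongful act occurred.
6 years from 17 August 2016 is 17 August 2022.
The period was tolled for 120 days by the emergency suspension of filing deadlines (3 January 2020 to 2 May 2020), pushing the deadline to 15 December 2022.
The plaintiff's legal incapacity from 18 August 2022 to 24 August 2023 tolled the period for 371 days, extending the deadline to 21 December 2023.
The other events in the timeline have no effect on the limitation period under the stated rules.

21 December 2023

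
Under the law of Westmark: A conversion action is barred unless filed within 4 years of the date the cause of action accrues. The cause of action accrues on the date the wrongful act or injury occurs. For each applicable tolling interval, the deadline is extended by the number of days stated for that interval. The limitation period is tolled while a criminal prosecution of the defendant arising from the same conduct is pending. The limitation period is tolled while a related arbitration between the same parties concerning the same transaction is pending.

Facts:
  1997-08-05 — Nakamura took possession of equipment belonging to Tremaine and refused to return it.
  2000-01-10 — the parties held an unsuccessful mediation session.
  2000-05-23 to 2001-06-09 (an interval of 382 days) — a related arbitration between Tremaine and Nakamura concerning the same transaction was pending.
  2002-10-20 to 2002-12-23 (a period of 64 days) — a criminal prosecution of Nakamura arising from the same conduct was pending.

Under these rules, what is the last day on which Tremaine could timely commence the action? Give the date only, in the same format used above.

The cause of action accrued on 1997-08-05, the date of the act.
Adding the 4 years base period to 1997-08-05 gives a deadline of 2001-08-05, before any tolling.
The period was tolled for 382 days by the pending related arbitration (2000-05-23 to 2001-06-09), pushing the deadline to 2002-08-22.
The pending criminal prosecution starting 2002-10-20 came too late — the period had run on 2002-08-22 — and so does not extend the deadline.
The other events in the timeline have no effect on the limitation period under the stated rules.

2002-08-22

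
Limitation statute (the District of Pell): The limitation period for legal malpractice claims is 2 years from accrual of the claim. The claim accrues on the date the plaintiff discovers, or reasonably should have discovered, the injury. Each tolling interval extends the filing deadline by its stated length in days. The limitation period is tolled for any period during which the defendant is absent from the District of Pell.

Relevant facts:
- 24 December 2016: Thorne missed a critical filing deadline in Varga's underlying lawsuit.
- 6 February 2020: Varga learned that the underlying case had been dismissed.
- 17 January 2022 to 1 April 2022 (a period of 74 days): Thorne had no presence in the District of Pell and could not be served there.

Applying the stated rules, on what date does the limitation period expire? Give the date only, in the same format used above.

21 April 2022

Accrual is tied to discovery, so the period began on 6 February 2020 rather than on 24 December 2016 when the act occurred.
2 years from 6 February 2020 is 6 February 2022.
The defendant's absence from the jurisdiction from 17 January 2022 to 1 April 2022 tolled the period for 74 days, extending the deadline to 21 April 2022.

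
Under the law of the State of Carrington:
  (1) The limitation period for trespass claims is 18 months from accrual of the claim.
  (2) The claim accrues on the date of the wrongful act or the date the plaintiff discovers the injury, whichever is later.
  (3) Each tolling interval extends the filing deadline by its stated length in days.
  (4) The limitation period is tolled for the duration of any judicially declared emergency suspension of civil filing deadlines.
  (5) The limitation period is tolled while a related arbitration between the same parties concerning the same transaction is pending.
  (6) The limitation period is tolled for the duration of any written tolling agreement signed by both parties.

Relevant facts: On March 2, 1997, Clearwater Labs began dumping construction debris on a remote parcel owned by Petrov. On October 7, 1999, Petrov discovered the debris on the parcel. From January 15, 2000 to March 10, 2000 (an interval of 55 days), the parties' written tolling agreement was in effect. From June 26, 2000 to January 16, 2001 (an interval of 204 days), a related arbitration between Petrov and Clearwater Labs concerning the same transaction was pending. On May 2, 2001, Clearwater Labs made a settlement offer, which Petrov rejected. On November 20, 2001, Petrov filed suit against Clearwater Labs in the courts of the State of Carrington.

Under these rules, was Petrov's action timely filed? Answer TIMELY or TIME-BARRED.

TIMELY

The claim accrued on October 7, 1999 — the later of the March 2, 1997 act and the October 7, 1999 discovery.
The untolled deadline — 18 months after October 7, 1999 — is April 7, 2001.
The period was tolled for 55 days by the written tolling agreement (January 15, 2000 to March 10, 2000), pushing the deadline to June 1, 2001.
The period was tolled for 204 days by the pending related arbitration (June 26, 2000 to January 16, 2001), pushing the deadline to December 22, 2001.
The other events in the timeline have no effect on the limitation period under the stated rules.
Filing on November 20, 2001 beat the December 22, 2001 deadline — the action is timely.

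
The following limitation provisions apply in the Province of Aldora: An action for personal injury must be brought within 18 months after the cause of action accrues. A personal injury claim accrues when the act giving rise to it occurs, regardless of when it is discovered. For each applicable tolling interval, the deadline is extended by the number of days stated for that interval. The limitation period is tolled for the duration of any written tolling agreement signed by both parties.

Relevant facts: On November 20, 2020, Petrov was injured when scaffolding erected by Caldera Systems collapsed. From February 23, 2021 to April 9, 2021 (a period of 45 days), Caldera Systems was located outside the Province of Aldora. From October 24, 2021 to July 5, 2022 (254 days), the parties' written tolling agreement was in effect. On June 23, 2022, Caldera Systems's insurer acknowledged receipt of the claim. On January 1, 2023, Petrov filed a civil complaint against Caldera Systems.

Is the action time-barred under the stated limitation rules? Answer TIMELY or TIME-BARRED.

The cause of action accrued on November 20, 2020, the date of the act.
Adding the 18 months base period to November 20, 2020 gives a deadline of May 20, 2022, before any tolling.
The period was tolled for 254 days by the written tolling agreement (October 24, 2021 to July 5, 2022), pushing the deadline to January 29, 2023.
The defendant's absence from the jurisdiction from February 23, 2021 to April 9, 2021 does not toll the period, because no stated rule makes the defendant's absence a tolling event.
Nothing else in the chronology tolls or restarts the period.
The January 1, 2023 filing precedes the January 29, 2023 deadline; the claim is timely.

TIMELY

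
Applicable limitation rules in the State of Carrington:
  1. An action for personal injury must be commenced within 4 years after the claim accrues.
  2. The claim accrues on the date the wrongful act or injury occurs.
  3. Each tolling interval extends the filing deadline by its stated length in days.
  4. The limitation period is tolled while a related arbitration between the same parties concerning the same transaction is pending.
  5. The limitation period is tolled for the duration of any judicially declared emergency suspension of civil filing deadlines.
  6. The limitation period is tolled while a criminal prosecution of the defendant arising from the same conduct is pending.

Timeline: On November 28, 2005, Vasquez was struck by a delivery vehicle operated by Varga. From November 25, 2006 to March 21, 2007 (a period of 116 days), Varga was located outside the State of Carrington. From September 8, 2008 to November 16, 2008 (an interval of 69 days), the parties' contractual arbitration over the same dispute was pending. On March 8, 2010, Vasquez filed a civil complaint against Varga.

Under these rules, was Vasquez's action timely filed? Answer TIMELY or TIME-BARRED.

The limitation period began to run on November 28, 2005.
The untolled deadline — 4 years after November 28, 2005 — is November 28, 2009.
The pending related arbitration from September 8, 2008 to November 16, 2008 tolled the period for 69 days, extending the deadline to February 5, 2010.
Although the defendant's absence ran from November 25, 2006 to March 21, 2007, the stated rules do not make that a tolling event, so it is disregarded.
The March 8, 2010 filing falls after the February 5, 2010 deadline; the claim is time-barred.

TIME-BARRED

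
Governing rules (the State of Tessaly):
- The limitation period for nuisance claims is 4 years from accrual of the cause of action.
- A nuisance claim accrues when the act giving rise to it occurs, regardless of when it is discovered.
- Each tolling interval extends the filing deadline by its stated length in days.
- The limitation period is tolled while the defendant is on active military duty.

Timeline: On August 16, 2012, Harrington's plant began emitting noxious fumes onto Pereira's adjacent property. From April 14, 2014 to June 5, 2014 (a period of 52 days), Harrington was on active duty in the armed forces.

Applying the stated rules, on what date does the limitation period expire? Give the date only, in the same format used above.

The cause of action accrued on August 16, 2012, the date of the act.
4 years from August 16, 2012 is August 16, 2016.
Because the defendant's active military service ran from April 14, 2014 to June 5, 2014, the deadline is extended by 52 days to October 7, 2016.

October 7, 2016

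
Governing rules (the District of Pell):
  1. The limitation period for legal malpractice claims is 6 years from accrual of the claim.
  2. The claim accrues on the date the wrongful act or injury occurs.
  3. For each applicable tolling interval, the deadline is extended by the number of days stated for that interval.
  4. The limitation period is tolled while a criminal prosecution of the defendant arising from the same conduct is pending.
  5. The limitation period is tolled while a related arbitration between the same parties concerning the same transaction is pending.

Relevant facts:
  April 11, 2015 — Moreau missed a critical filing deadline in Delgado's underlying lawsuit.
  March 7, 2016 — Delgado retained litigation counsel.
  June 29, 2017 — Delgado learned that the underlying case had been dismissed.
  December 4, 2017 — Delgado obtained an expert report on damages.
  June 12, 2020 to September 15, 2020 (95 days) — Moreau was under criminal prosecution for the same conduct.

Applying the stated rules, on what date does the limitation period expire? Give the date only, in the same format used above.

July 15, 2021

Accrual is governed by the date of the act, so the period began to run on April 11, 2015; the later discovery on June 29, 2017 is irrelevant under the stated rule.
The untolled deadline — 6 years after April 11, 2015 — is April 11, 2021.
The period was tolled for 95 days by the pending criminal prosecution (June 12, 2020 to September 15, 2020), pushing the deadline to July 15, 2021.
Nothing else in the chronology tolls or restarts the period.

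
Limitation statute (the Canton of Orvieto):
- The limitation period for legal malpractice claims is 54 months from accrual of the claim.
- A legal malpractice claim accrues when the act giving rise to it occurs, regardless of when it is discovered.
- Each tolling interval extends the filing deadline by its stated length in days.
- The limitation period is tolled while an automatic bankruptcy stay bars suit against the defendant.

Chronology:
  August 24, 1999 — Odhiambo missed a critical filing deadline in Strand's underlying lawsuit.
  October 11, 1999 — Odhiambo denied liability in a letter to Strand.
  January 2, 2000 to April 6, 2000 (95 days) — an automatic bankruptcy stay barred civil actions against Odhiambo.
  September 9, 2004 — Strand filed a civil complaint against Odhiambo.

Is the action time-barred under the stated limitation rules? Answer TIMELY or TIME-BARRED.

The limitation period began to run on August 24, 1999.
54 months from August 24, 1999 is February 24, 2004.
The period was tolled for 95 days by the automatic bankruptcy stay (January 2, 2000 to April 6, 2000), pushing the deadline to May 29, 2004.
The other events in the timeline have no effect on the limitation period under the stated rules.
The September 9, 2004 filing falls after the May 29, 2004 deadline; the claim is time-barred.

TIME-BARRED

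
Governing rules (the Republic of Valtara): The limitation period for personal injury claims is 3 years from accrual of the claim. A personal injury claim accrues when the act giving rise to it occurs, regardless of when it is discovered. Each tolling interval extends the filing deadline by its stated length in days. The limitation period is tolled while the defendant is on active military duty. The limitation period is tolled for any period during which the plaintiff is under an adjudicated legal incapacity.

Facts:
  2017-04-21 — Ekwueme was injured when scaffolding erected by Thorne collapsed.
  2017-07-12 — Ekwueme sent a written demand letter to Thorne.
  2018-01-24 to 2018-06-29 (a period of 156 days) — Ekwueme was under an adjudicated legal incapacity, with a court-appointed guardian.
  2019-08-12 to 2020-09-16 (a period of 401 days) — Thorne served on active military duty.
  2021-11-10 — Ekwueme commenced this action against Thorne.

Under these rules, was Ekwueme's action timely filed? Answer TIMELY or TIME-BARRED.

TIME-BARRED

The claim accrued on 2017-04-21, when the wrongful act occurred.
The untolled deadline — 3 years after 2017-04-21 — is 2020-04-21.
Because the plaintiff's legal incapacity ran from 2018-01-24 to 2018-06-29, the deadline is extended by 156 days to 2020-09-24.
The defendant's active military service from 2019-08-12 to 2020-09-16 tolled the period for 401 days, extending the deadline to 2021-10-30.
None of the other events listed affects the running of the period under the stated rules.
Ekwueme filed on 2021-11-10, after the 2021-10-30 deadline, so the action is time-barred.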